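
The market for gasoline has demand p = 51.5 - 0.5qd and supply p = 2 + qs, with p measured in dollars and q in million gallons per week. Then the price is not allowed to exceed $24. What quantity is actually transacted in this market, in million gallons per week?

22

Rearranging demand gives qd = 103 - 2p; rearranging supply gives qs = p - 2. Equilibrium: 103 - 2p = p - 2, so 105 = 3p and p* = 35, q* = 33.
The ceiling of 24 is below the equilibrium price 35, so it binds.
At p = 24: qd = 103 - 2·24 = 55 and qs = 24 - 2 = 22.
The quantity actually transacted is the short side, supply: 22.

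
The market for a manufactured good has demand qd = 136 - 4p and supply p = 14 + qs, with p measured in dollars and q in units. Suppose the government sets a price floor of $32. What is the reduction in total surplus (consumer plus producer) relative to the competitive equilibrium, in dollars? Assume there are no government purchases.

Rearranging supply gives qs = p - 14. Setting quantity demanded equal to quantity supplied, 136 - 4p = p - 14, gives p* = 30 and q* = 16.
The floor of 32 is above the equilibrium price 30, so it binds.
At p = 32: qd = 136 - 4·32 = 8 and qs = 32 - 14 = 18.
Quantity traded falls to 8. At q = 8 the demand price is (136 - 8)/4 = 32 and the supply price is 14 + 8 = 22.
Deadweight loss = ½ · (32 - 22) · (16 - 8) = ½ · 10 · 8 = 40.

40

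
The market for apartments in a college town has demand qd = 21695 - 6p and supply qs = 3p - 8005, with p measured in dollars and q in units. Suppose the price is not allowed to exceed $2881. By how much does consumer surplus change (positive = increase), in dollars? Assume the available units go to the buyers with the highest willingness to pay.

Setting quantity demanded equal to quantity supplied, 21695 - 6p = 3p - 8005, gives p* = 3300 and q* = 1895.
Because the ceiling (2881) lies below the market-clearing price, it is binding.
At p = 2881: qd = 21695 - 6·2881 = 4409 and qs = 3·2881 - 8005 = 638.
Consumer surplus without the control is ½ · (21695/6 - 3300) · 1895 = 3591025/12.
With the ceiling, 638 units are sold at 2881 (assume they go to the highest-value buyers). The demand price at q = 638 is 3509.5, so CS = ½ · [(21695/6 - 2881) + (3509.5 - 2881)] · 638 = 1304710/3.
Change in consumer surplus = 1304710/3 - 3591025/12 = 135651.25.

135651.25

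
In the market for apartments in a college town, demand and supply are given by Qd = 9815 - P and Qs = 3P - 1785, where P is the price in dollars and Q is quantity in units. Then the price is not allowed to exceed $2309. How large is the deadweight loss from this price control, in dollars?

Equilibrium: 9815 - P = 3P - 1785, so 11600 = 4P and P* = 2900, Q* = 6915.
The ceiling of 2309 is below the equilibrium price 2900, so it binds.
At P = 2309: Qd = 9815 - 2309 = 7506 and Qs = 3·2309 - 1785 = 5142.
Quantity traded falls to 5142. At Q = 5142 the demand price is 9815 - 5142 = 4673 and the supply price is (1785 + 5142)/3 = 2309.
Deadweight loss = ½ · (4673 - 2309) · (6915 - 5142) = ½ · 2364 · 1773 = 2095686.

2095686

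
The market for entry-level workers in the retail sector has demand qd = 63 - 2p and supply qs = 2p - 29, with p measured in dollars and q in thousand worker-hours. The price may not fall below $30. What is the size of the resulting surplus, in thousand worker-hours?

28

Equilibrium: 63 - 2p = 2p - 29, so 92 = 4p and p* = 23, q* = 17.
The floor of 30 is above the equilibrium price 23, so it binds.
At p = 30: qd = 63 - 2·30 = 3 and qs = 2·30 - 29 = 31.
Surplus = qs - qd = 31 - 3 = 28.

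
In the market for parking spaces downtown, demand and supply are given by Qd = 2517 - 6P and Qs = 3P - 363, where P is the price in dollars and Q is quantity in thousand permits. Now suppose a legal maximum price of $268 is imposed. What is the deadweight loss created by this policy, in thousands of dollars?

Setting quantity demanded equal to quantity supplied, 2517 - 6P = 3P - 363, gives P* = 320 and Q* = 597.
The ceiling of 268 is below the equilibrium price 320, so it binds.
At P = 268: Qd = 2517 - 6·268 = 909 and Qs = 3·268 - 363 = 441.
Quantity traded falls to 441. At Q = 441 the demand price is (2517 - 441)/6 = 346 and the supply price is (363 + 441)/3 = 268.
Deadweight loss = ½ · (346 - 268) · (597 - 441) = ½ · 78 · 156 = 6084.

6084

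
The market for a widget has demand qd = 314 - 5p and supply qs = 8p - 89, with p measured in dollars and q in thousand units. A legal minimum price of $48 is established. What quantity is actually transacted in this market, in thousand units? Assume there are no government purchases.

Without the control the market clears where 314 - 5p = 8p - 89, i.e. p* = 31 and q* = 159.
Because the floor (48) lies above the market-clearing price, it is binding.
At p = 48: qd = 314 - 5·48 = 74 and qs = 8·48 - 89 = 295.
The quantity actually transacted is the short side, demand: 74.

74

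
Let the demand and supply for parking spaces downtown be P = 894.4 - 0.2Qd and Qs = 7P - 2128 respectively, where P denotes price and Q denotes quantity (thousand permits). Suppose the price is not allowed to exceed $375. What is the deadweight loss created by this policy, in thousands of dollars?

Rearranging demand gives Qd = 4472 - 5P. Equilibrium: 4472 - 5P = 7P - 2128, so 6600 = 12P and P* = 550, Q* = 1722.
The ceiling of 375 is below the equilibrium price 550, so it binds.
At P = 375: Qd = 4472 - 5·375 = 2597 and Qs = 7·375 - 2128 = 497.
Quantity traded falls to 497. At Q = 497 the demand price is (4472 - 497)/5 = 795 and the supply price is (2128 + 497)/7 = 375.
Deadweight loss = ½ · (795 - 375) · (1722 - 497) = ½ · 420 · 1225 = 257250.

257250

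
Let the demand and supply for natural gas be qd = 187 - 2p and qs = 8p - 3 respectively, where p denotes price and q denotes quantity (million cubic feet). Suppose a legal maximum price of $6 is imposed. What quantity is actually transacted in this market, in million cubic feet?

45

Without the control the market clears where 187 - 2p = 8p - 3, i.e. p* = 19 and q* = 149.
Because the ceiling (6) lies below the market-clearing price, it is binding.
At p = 6: qd = 187 - 2·6 = 175 and qs = 8·6 - 3 = 45.
The quantity actually transacted is the short side, supply: 45.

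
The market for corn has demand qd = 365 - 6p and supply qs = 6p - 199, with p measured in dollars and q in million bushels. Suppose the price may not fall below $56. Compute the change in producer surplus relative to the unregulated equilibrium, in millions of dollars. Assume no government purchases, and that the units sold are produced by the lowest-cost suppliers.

18

Setting quantity demanded equal to quantity supplied, 365 - 6p = 6p - 199, gives p* = 47 and q* = 83.
The floor of 56 is above the equilibrium price 47, so it binds.
At p = 56: qd = 365 - 6·56 = 29 and qs = 6·56 - 199 = 137.
Producer surplus without the control is ½ · (47 - 199/6) · 83 = 6889/12.
With the floor, 29 units are sold at 56. The supply price at q = 29 is 38, so PS = ½ · [(56 - 199/6) + (56 - 38)] · 29 = 7105/12.
Change in producer surplus = 7105/12 - 6889/12 = 18.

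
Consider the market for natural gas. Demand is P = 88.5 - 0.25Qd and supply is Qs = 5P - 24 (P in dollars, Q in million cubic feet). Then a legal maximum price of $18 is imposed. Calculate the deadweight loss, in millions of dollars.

3240

Rearranging demand gives Qd = 354 - 4P. Without the control the market clears where 354 - 4P = 5P - 24, i.e. P* = 42 and Q* = 186.
Because the ceiling (18) lies below the market-clearing price, it is binding.
At P = 18: Qd = 354 - 4·18 = 282 and Qs = 5·18 - 24 = 66.
Quantity traded falls to 66. At Q = 66 the demand price is (354 - 66)/4 = 72 and the supply price is (24 + 66)/5 = 18.
Deadweight loss = ½ · (72 - 18) · (186 - 66) = ½ · 54 · 120 = 3240.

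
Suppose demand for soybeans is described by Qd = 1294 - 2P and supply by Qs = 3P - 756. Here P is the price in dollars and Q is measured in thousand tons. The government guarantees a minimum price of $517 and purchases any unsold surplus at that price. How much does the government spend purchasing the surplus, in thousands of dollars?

276595

In a free market, 1294 - 2P = 3P - 756 gives the equilibrium P* = 410, Q* = 474.
Since 517 > 410, the floor is binding.
At P = 517: Qd = 1294 - 2·517 = 260 and Qs = 3·517 - 756 = 795.
Surplus = Qs - Qd = 535.
Government expenditure = surplus × support price = 535 × 517 = 276595.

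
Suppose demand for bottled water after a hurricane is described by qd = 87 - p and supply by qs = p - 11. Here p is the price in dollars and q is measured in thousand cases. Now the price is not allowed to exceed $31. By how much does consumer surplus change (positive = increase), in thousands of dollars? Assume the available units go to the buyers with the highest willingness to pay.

198

In a free market, 87 - p = p - 11 gives the equilibrium p* = 49, q* = 38.
Because the ceiling (31) lies below the market-clearing price, it is binding.
At p = 31: qd = 87 - 31 = 56 and qs = 31 - 11 = 20.
Consumer surplus without the control is ½ · (87 - 49) · 38 = 722.
With the ceiling, 20 units are sold at 31 (assume they go to the highest-value buyers). The demand price at q = 20 is 67, so CS = ½ · [(87 - 31) + (67 - 31)] · 20 = 920.
Change in consumer surplus = 920 - 722 = 198.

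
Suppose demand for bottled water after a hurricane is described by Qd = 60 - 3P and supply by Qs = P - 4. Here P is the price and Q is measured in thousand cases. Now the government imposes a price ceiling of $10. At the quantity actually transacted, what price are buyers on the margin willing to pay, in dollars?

18

In a free market, 60 - 3P = P - 4 gives the equilibrium P* = 16, Q* = 12.
Because the ceiling (10) lies below the market-clearing price, it is binding.
At P = 10: Qd = 60 - 3·10 = 30 and Qs = 10 - 4 = 6.
Only 6 units reach the market. On the demand curve, the marginal buyer's willingness to pay at Q = 6 is (60 - 6)/3 = 18.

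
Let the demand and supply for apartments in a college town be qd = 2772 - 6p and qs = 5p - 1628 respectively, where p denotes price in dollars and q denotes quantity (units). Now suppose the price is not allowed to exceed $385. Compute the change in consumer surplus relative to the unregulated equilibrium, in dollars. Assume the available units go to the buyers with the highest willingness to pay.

3986.25

Without the control the market clears where 2772 - 6p = 5p - 1628, i.e. p* = 400 and q* = 372.
Since 385 < 400, the ceiling is binding.
At p = 385: qd = 2772 - 6·385 = 462 and qs = 5·385 - 1628 = 297.
Consumer surplus without the control is ½ · (462 - 400) · 372 = 11532.
With the ceiling, 297 units are sold at 385 (assume they go to the highest-value buyers). The demand price at q = 297 is 412.5, so CS = ½ · [(462 - 385) + (412.5 - 385)] · 297 = 15518.25.
Change in consumer surplus = 15518.25 - 11532 = 3986.25.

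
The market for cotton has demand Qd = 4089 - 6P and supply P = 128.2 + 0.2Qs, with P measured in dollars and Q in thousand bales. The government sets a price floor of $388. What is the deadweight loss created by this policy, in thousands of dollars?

0

Rearranging supply gives Qs = 5P - 641. Setting quantity demanded equal to quantity supplied, 4089 - 6P = 5P - 641, gives P* = 430 and Q* = 1509.
Since 388 is below P* = 430, the floor does not bind and the free-market outcome prevails.
Since the control does not bind, no trades are prevented and deadweight loss is zero.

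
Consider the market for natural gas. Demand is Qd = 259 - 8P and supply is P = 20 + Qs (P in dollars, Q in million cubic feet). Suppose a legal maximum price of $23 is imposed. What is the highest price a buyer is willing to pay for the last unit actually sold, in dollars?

32

Rearranging supply gives Qs = P - 20. In a free market, 259 - 8P = P - 20 gives the equilibrium P* = 31, Q* = 11.
The ceiling of 23 is below the equilibrium price 31, so it binds.
At P = 23: Qd = 259 - 8·23 = 75 and Qs = 23 - 20 = 3.
Only 3 units reach the market. On the demand curve, the marginal buyer's willingness to pay at Q = 3 is (259 - 3)/8 = 32.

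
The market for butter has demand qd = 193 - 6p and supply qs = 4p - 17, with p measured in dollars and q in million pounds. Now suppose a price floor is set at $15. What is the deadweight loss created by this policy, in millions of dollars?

Setting quantity demanded equal to quantity supplied, 193 - 6p = 4p - 17, gives p* = 21 and q* = 67.
The floor of 15 is below the equilibrium price 21, so it is not binding; the market clears at p* = 21, q* = 67.
Since the control does not bind, no trades are prevented and deadweight loss is zero.

0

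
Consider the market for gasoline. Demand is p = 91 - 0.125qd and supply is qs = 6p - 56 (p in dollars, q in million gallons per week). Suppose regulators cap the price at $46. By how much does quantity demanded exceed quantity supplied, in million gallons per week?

140

Rearranging demand gives qd = 728 - 8p. Without the control the market clears where 728 - 8p = 6p - 56, i.e. p* = 56 and q* = 280.
Because the ceiling (46) lies below the market-clearing price, it is binding.
At p = 46: qd = 728 - 8·46 = 360 and qs = 6·46 - 56 = 220.
Shortage = qd - qs = 360 - 220 = 140.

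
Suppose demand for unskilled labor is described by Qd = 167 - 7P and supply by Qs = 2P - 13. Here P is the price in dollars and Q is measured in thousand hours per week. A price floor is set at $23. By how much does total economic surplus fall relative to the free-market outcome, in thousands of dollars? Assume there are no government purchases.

Setting quantity demanded equal to quantity supplied, 167 - 7P = 2P - 13, gives P* = 20 and Q* = 27.
Since 23 > 20, the floor is binding.
At P = 23: Qd = 167 - 7·23 = 6 and Qs = 2·23 - 13 = 33.
Quantity traded falls to 6. At Q = 6 the demand price is (167 - 6)/7 = 23 and the supply price is (13 + 6)/2 = 9.5.
Deadweight loss = ½ · (23 - 9.5) · (27 - 6) = ½ · 13.5 · 21 = 141.75.

141.75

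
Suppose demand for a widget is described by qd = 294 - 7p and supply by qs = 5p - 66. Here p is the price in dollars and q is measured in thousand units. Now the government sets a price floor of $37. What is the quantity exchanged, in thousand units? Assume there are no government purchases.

Without the control the market clears where 294 - 7p = 5p - 66, i.e. p* = 30 and q* = 84.
Since 37 > 30, the floor is binding.
At p = 37: qd = 294 - 7·37 = 35 and qs = 5·37 - 66 = 119.
The quantity actually transacted is the short side, demand: 35.

35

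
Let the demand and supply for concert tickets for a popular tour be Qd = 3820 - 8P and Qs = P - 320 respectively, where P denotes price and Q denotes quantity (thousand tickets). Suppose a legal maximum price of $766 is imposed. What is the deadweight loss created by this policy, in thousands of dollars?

0

Without the control the market clears where 3820 - 8P = P - 320, i.e. P* = 460 and Q* = 140.
Since 766 is above P* = 460, the ceiling does not bind and the free-market outcome prevails.
Since the control does not bind, no trades are prevented and deadweight loss is zero.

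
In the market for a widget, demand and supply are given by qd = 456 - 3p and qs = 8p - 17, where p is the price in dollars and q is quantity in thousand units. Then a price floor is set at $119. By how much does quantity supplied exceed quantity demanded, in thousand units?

836

Setting quantity demanded equal to quantity supplied, 456 - 3p = 8p - 17, gives p* = 43 and q* = 327.
The floor of 119 is above the equilibrium price 43, so it binds.
At p = 119: qd = 456 - 3·119 = 99 and qs = 8·119 - 17 = 935.
Surplus = qs - qd = 935 - 99 = 836.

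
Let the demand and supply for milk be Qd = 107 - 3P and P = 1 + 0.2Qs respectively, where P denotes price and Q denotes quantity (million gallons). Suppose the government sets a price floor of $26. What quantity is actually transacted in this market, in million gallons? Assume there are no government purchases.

Rearranging supply gives Qs = 5P - 5. Equilibrium: 107 - 3P = 5P - 5, so 112 = 8P and P* = 14, Q* = 65.
The floor of 26 is above the equilibrium price 14, so it binds.
At P = 26: Qd = 107 - 3·26 = 29 and Qs = 5·26 - 5 = 125.
The quantity actually transacted is the short side, demand: 29.

29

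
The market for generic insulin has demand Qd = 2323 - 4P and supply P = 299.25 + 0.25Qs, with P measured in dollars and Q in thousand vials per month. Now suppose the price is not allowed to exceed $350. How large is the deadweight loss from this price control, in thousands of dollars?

Rearranging supply gives Qs = 4P - 1197. Setting quantity demanded equal to quantity supplied, 2323 - 4P = 4P - 1197, gives P* = 440 and Q* = 563.
Since 350 < 440, the ceiling is binding.
At P = 350: Qd = 2323 - 4·350 = 923 and Qs = 4·350 - 1197 = 203.
Quantity traded falls to 203. At Q = 203 the demand price is (2323 - 203)/4 = 530 and the supply price is (1197 + 203)/4 = 350.
Deadweight loss = ½ · (530 - 350) · (563 - 203) = ½ · 180 · 360 = 32400.

32400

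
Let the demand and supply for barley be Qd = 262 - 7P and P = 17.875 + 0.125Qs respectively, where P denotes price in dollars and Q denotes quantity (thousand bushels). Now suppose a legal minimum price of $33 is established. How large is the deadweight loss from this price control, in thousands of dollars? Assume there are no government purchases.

Rearranging supply gives Qs = 8P - 143. Equilibrium: 262 - 7P = 8P - 143, so 405 = 15P and P* = 27, Q* = 73.
The floor of 33 is above the equilibrium price 27, so it binds.
At P = 33: Qd = 262 - 7·33 = 31 and Qs = 8·33 - 143 = 121.
Quantity traded falls to 31. At Q = 31 the demand price is (262 - 31)/7 = 33 and the supply price is (143 + 31)/8 = 21.75.
Deadweight loss = ½ · (33 - 21.75) · (73 - 31) = ½ · 11.25 · 42 = 236.25.

236.25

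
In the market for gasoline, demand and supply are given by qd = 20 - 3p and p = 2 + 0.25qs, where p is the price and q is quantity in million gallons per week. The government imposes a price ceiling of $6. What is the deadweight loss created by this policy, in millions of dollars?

0

Rearranging supply gives qs = 4p - 8. Equilibrium: 20 - 3p = 4p - 8, so 28 = 7p and p* = 4, q* = 8.
Since 6 is above p* = 4, the ceiling does not bind and the free-market outcome prevails.
Since the control does not bind, no trades are prevented and deadweight loss is zero.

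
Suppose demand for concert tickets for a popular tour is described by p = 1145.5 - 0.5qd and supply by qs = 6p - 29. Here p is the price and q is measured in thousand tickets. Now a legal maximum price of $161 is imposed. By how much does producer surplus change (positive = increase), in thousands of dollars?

Rearranging demand gives qd = 2291 - 2p. Without the control the market clears where 2291 - 2p = 6p - 29, i.e. p* = 290 and q* = 1711.
The ceiling of 161 is below the equilibrium price 290, so it binds.
At p = 161: qd = 2291 - 2·161 = 1969 and qs = 6·161 - 29 = 937.
Producer surplus without the control is ½ · (290 - 29/6) · 1711 = 2927521/12.
With the ceiling, producers sell 937 units at 161, so PS = ½ · (161 - 29/6) · 937 = 877969/12.
Change in producer surplus = 877969/12 - 2927521/12 = -170796.

-170796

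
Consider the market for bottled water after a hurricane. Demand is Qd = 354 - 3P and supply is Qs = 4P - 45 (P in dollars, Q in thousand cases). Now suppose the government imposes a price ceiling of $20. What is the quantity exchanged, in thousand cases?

35

Without the control the market clears where 354 - 3P = 4P - 45, i.e. P* = 57 and Q* = 183.
Because the ceiling (20) lies below the market-clearing price, it is binding.
At P = 20: Qd = 354 - 3·20 = 294 and Qs = 4·20 - 45 = 35.
The quantity actually transacted is the short side, supply: 35.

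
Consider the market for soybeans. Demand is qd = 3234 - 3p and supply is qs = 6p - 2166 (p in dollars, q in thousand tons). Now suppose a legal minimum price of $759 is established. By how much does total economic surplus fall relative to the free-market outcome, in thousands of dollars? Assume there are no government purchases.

56882.25

Without the control the market clears where 3234 - 3p = 6p - 2166, i.e. p* = 600 and q* = 1434.
The floor of 759 is above the equilibrium price 600, so it binds.
At p = 759: qd = 3234 - 3·759 = 957 and qs = 6·759 - 2166 = 2388.
Quantity traded falls to 957. At q = 957 the demand price is (3234 - 957)/3 = 759 and the supply price is (2166 + 957)/6 = 520.5.
Deadweight loss = ½ · (759 - 520.5) · (1434 - 957) = ½ · 238.5 · 477 = 56882.25.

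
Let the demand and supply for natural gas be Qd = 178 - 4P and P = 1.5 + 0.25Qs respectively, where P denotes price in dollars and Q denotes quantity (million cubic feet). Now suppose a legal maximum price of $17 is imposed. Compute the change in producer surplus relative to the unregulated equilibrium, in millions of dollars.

Rearranging supply gives Qs = 4P - 6. Setting quantity demanded equal to quantity supplied, 178 - 4P = 4P - 6, gives P* = 23 and Q* = 86.
Since 17 < 23, the ceiling is binding.
At P = 17: Qd = 178 - 4·17 = 110 and Qs = 4·17 - 6 = 62.
Producer surplus without the control is ½ · (23 - 1.5) · 86 = 924.5.
With the ceiling, producers sell 62 units at 17, so PS = ½ · (17 - 1.5) · 62 = 480.5.
Change in producer surplus = 480.5 - 924.5 = -444.

-444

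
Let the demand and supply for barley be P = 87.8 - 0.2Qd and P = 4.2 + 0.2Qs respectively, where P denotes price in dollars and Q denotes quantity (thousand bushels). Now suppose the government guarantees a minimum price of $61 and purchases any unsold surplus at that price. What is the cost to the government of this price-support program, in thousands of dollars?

Rearranging demand gives Qd = 439 - 5P; rearranging supply gives Qs = 5P - 21. Without the control the market clears where 439 - 5P = 5P - 21, i.e. P* = 46 and Q* = 209.
The floor of 61 is above the equilibrium price 46, so it binds.
At P = 61: Qd = 439 - 5·61 = 134 and Qs = 5·61 - 21 = 284.
Surplus = Qs - Qd = 150.
Government expenditure = surplus × support price = 150 × 61 = 9150.

9150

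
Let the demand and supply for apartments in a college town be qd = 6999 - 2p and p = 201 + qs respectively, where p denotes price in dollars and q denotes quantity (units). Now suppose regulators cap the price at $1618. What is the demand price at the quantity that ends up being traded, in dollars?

Rearranging supply gives qs = p - 201. Without the control the market clears where 6999 - 2p = p - 201, i.e. p* = 2400 and q* = 2199.
The ceiling of 1618 is below the equilibrium price 2400, so it binds.
At p = 1618: qd = 6999 - 2·1618 = 3763 and qs = 1618 - 201 = 1417.
Only 1417 units reach the market. On the demand curve, the marginal buyer's willingness to pay at q = 1417 is (6999 - 1417)/2 = 2791.

2791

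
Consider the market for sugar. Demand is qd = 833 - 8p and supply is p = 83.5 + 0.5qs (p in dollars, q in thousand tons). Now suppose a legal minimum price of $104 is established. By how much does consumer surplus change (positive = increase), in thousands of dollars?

Rearranging supply gives qs = 2p - 167. In a free market, 833 - 8p = 2p - 167 gives the equilibrium p* = 100, q* = 33.
The floor of 104 is above the equilibrium price 100, so it binds.
At p = 104: qd = 833 - 8·104 = 1 and qs = 2·104 - 167 = 41.
Consumer surplus without the control is ½ · (104.125 - 100) · 33 = 68.0625.
With the floor, consumers buy 1 units at 104, so CS = ½ · (104.125 - 104) · 1 = 0.0625.
Change in consumer surplus = 0.0625 - 68.0625 = -68.

-68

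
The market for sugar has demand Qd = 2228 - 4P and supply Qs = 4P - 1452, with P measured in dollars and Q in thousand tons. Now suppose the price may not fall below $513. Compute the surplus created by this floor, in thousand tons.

Equilibrium: 2228 - 4P = 4P - 1452, so 3680 = 8P and P* = 460, Q* = 388.
The floor of 513 is above the equilibrium price 460, so it binds.
At P = 513: Qd = 2228 - 4·513 = 176 and Qs = 4·513 - 1452 = 600.
Surplus = Qs - Qd = 600 - 176 = 424.

424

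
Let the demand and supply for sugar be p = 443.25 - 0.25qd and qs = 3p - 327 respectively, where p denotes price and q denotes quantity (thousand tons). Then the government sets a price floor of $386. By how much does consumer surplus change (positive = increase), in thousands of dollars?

-34486

Rearranging demand gives qd = 1773 - 4p. In a free market, 1773 - 4p = 3p - 327 gives the equilibrium p* = 300, q* = 573.
Since 386 > 300, the floor is binding.
At p = 386: qd = 1773 - 4·386 = 229 and qs = 3·386 - 327 = 831.
Consumer surplus without the control is ½ · (443.25 - 300) · 573 = 41041.125.
With the floor, consumers buy 229 units at 386, so CS = ½ · (443.25 - 386) · 229 = 6555.125.
Change in consumer surplus = 6555.125 - 41041.125 = -34486.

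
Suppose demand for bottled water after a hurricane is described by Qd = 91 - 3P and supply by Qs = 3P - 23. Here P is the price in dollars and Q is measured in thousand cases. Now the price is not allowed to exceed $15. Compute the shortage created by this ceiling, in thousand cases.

24

In a free market, 91 - 3P = 3P - 23 gives the equilibrium P* = 19, Q* = 34.
Because the ceiling (15) lies below the market-clearing price, it is binding.
At P = 15: Qd = 91 - 3·15 = 46 and Qs = 3·15 - 23 = 22.
Shortage = Qd - Qs = 46 - 22 = 24.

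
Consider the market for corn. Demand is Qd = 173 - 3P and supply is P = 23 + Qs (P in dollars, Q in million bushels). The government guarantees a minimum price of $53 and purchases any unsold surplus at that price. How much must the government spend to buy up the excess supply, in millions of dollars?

Rearranging supply gives Qs = P - 23. Without the control the market clears where 173 - 3P = P - 23, i.e. P* = 49 and Q* = 26.
Because the floor (53) lies above the market-clearing price, it is binding.
At P = 53: Qd = 173 - 3·53 = 14 and Qs = 53 - 23 = 30.
Surplus = Qs - Qd = 16.
Government expenditure = surplus × support price = 16 × 53 = 848.

848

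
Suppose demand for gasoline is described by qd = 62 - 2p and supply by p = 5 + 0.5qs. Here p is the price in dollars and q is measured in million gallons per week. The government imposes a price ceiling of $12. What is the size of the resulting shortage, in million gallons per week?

24

Rearranging supply gives qs = 2p - 10. Equilibrium: 62 - 2p = 2p - 10, so 72 = 4p and p* = 18, q* = 26.
Since 12 < 18, the ceiling is binding.
At p = 12: qd = 62 - 2·12 = 38 and qs = 2·12 - 10 = 14.
Shortage = qd - qs = 38 - 14 = 24.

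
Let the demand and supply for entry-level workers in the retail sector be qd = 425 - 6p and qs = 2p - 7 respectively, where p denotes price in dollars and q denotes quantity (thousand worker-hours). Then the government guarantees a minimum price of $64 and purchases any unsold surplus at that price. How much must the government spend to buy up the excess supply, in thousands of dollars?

5120

In a free market, 425 - 6p = 2p - 7 gives the equilibrium p* = 54, q* = 101.
Because the floor (64) lies above the market-clearing price, it is binding.
At p = 64: qd = 425 - 6·64 = 41 and qs = 2·64 - 7 = 121.
Surplus = qs - qd = 80.
Government expenditure = surplus × support price = 80 × 64 = 5120.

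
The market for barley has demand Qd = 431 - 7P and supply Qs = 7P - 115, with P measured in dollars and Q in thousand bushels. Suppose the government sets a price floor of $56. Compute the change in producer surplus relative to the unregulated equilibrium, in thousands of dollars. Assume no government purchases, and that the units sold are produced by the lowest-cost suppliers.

-348.5

Setting quantity demanded equal to quantity supplied, 431 - 7P = 7P - 115, gives P* = 39 and Q* = 158.
The floor of 56 is above the equilibrium price 39, so it binds.
At P = 56: Qd = 431 - 7·56 = 39 and Qs = 7·56 - 115 = 277.
Producer surplus without the control is ½ · (39 - 115/7) · 158 = 12482/7.
With the floor, 39 units are sold at 56. The supply price at Q = 39 is 22, so PS = ½ · [(56 - 115/7) + (56 - 22)] · 39 = 20085/14.
Change in producer surplus = 20085/14 - 12482/7 = -348.5.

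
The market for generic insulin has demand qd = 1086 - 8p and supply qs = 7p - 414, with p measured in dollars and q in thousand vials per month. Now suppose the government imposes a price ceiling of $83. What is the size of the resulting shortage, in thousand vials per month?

In a free market, 1086 - 8p = 7p - 414 gives the equilibrium p* = 100, q* = 286.
Because the ceiling (83) lies below the market-clearing price, it is binding.
At p = 83: qd = 1086 - 8·83 = 422 and qs = 7·83 - 414 = 167.
Shortage = qd - qs = 422 - 167 = 255.

255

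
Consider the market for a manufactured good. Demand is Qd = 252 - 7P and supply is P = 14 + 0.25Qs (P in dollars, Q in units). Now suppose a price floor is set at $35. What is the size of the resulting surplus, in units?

77

Rearranging supply gives Qs = 4P - 56. In a free market, 252 - 7P = 4P - 56 gives the equilibrium P* = 28, Q* = 56.
Because the floor (35) lies above the market-clearing price, it is binding.
At P = 35: Qd = 252 - 7·35 = 7 and Qs = 4·35 - 56 = 84.
Surplus = Qs - Qd = 84 - 7 = 77.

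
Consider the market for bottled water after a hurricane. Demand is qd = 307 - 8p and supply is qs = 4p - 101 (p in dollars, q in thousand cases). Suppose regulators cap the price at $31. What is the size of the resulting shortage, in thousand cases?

36

Setting quantity demanded equal to quantity supplied, 307 - 8p = 4p - 101, gives p* = 34 and q* = 35.
The ceiling of 31 is below the equilibrium price 34, so it binds.
At p = 31: qd = 307 - 8·31 = 59 and qs = 4·31 - 101 = 23.
Shortage = qd - qs = 59 - 23 = 36.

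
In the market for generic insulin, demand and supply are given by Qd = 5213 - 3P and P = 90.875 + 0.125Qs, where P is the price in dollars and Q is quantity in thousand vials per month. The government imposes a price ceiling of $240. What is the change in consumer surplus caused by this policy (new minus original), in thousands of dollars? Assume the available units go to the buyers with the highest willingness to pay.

-602100

Rearranging supply gives Qs = 8P - 727. Without the control the market clears where 5213 - 3P = 8P - 727, i.e. P* = 540 and Q* = 3593.
Since 240 < 540, the ceiling is binding.
At P = 240: Qd = 5213 - 3·240 = 4493 and Qs = 8·240 - 727 = 1193.
Consumer surplus without the control is ½ · (5213/3 - 540) · 3593 = 12909649/6.
With the ceiling, 1193 units are sold at 240 (assume they go to the highest-value buyers). The demand price at Q = 1193 is 1340, so CS = ½ · [(5213/3 - 240) + (1340 - 240)] · 1193 = 9297049/6.
Change in consumer surplus = 9297049/6 - 12909649/6 = -602100.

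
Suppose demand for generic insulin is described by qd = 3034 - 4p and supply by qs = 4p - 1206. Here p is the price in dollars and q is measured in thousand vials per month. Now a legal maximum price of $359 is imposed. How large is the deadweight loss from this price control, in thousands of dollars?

Setting quantity demanded equal to quantity supplied, 3034 - 4p = 4p - 1206, gives p* = 530 and q* = 914.
Since 359 < 530, the ceiling is binding.
At p = 359: qd = 3034 - 4·359 = 1598 and qs = 4·359 - 1206 = 230.
Quantity traded falls to 230. At q = 230 the demand price is (3034 - 230)/4 = 701 and the supply price is (1206 + 230)/4 = 359.
Deadweight loss = ½ · (701 - 359) · (914 - 230) = ½ · 342 · 684 = 116964.

116964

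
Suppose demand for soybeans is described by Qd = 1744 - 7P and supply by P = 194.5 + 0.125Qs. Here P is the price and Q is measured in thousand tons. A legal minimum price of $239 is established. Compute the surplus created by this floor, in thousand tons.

285

Rearranging supply gives Qs = 8P - 1556. In a free market, 1744 - 7P = 8P - 1556 gives the equilibrium P* = 220, Q* = 204.
Because the floor (239) lies above the market-clearing price, it is binding.
At P = 239: Qd = 1744 - 7·239 = 71 and Qs = 8·239 - 1556 = 356.
Surplus = Qs - Qd = 356 - 71 = 285.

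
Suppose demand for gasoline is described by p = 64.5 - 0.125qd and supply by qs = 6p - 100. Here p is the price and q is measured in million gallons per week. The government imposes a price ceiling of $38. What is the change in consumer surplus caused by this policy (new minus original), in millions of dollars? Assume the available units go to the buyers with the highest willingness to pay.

687

Rearranging demand gives qd = 516 - 8p. Equilibrium: 516 - 8p = 6p - 100, so 616 = 14p and p* = 44, q* = 164.
Because the ceiling (38) lies below the market-clearing price, it is binding.
At p = 38: qd = 516 - 8·38 = 212 and qs = 6·38 - 100 = 128.
Consumer surplus without the control is ½ · (64.5 - 44) · 164 = 1681.
With the ceiling, 128 units are sold at 38 (assume they go to the highest-value buyers). The demand price at q = 128 is 48.5, so CS = ½ · [(64.5 - 38) + (48.5 - 38)] · 128 = 2368.
Change in consumer surplus = 2368 - 1681 = 687.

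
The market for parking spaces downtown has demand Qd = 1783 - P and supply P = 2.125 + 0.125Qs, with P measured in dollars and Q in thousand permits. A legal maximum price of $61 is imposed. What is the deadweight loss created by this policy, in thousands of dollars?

Rearranging supply gives Qs = 8P - 17. Setting quantity demanded equal to quantity supplied, 1783 - P = 8P - 17, gives P* = 200 and Q* = 1583.
The ceiling of 61 is below the equilibrium price 200, so it binds.
At P = 61: Qd = 1783 - 61 = 1722 and Qs = 8·61 - 17 = 471.
Quantity traded falls to 471. At Q = 471 the demand price is 1783 - 471 = 1312 and the supply price is (17 + 471)/8 = 61.
Deadweight loss = ½ · (1312 - 61) · (1583 - 471) = ½ · 1251 · 1112 = 695556.

695556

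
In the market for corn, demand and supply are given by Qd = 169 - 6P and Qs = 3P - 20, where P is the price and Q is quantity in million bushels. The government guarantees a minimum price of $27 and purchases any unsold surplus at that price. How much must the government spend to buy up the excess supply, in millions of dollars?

Equilibrium: 169 - 6P = 3P - 20, so 189 = 9P and P* = 21, Q* = 43.
Since 27 > 21, the floor is binding.
At P = 27: Qd = 169 - 6·27 = 7 and Qs = 3·27 - 20 = 61.
Surplus = Qs - Qd = 54.
Government expenditure = surplus × support price = 54 × 27 = 1458.

1458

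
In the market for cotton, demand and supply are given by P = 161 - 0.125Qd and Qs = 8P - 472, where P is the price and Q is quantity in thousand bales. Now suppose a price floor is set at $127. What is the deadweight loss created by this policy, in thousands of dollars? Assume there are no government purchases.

2312

Rearranging demand gives Qd = 1288 - 8P. Equilibrium: 1288 - 8P = 8P - 472, so 1760 = 16P and P* = 110, Q* = 408.
Because the floor (127) lies above the market-clearing price, it is binding.
At P = 127: Qd = 1288 - 8·127 = 272 and Qs = 8·127 - 472 = 544.
Quantity traded falls to 272. At Q = 272 the demand price is (1288 - 272)/8 = 127 and the supply price is (472 + 272)/8 = 93.
Deadweight loss = ½ · (127 - 93) · (408 - 272) = ½ · 34 · 136 = 2312.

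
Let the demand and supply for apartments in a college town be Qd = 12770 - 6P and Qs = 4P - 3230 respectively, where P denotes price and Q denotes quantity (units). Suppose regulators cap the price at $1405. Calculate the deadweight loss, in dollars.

126750

In a free market, 12770 - 6P = 4P - 3230 gives the equilibrium P* = 1600, Q* = 3170.
Since 1405 < 1600, the ceiling is binding.
At P = 1405: Qd = 12770 - 6·1405 = 4340 and Qs = 4·1405 - 3230 = 2390.
Quantity traded falls to 2390. At Q = 2390 the demand price is (12770 - 2390)/6 = 1730 and the supply price is (3230 + 2390)/4 = 1405.
Deadweight loss = ½ · (1730 - 1405) · (3170 - 2390) = ½ · 325 · 780 = 126750.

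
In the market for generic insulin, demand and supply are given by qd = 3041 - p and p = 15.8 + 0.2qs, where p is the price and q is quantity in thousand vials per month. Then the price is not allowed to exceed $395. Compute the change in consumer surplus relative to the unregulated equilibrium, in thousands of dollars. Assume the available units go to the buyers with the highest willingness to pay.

41687.5

Rearranging supply gives qs = 5p - 79. Equilibrium: 3041 - p = 5p - 79, so 3120 = 6p and p* = 520, q* = 2521.
Because the ceiling (395) lies below the market-clearing price, it is binding.
At p = 395: qd = 3041 - 395 = 2646 and qs = 5·395 - 79 = 1896.
Consumer surplus without the control is ½ · (3041 - 520) · 2521 = 3177720.5.
With the ceiling, 1896 units are sold at 395 (assume they go to the highest-value buyers). The demand price at q = 1896 is 1145, so CS = ½ · [(3041 - 395) + (1145 - 395)] · 1896 = 3219408.
Change in consumer surplus = 3219408 - 3177720.5 = 41687.5.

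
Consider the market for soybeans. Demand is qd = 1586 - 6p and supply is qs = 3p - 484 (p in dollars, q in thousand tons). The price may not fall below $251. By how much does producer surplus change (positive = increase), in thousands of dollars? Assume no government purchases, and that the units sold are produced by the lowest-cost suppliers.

In a free market, 1586 - 6p = 3p - 484 gives the equilibrium p* = 230, q* = 206.
Since 251 > 230, the floor is binding.
At p = 251: qd = 1586 - 6·251 = 80 and qs = 3·251 - 484 = 269.
Producer surplus without the control is ½ · (230 - 484/3) · 206 = 21218/3.
With the floor, 80 units are sold at 251. The supply price at q = 80 is 188, so PS = ½ · [(251 - 484/3) + (251 - 188)] · 80 = 18320/3.
Change in producer surplus = 18320/3 - 21218/3 = -966.

-966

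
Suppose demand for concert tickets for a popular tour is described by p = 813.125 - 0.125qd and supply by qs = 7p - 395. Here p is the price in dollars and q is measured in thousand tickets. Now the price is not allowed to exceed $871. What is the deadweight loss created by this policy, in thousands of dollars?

0

Rearranging demand gives qd = 6505 - 8p. In a free market, 6505 - 8p = 7p - 395 gives the equilibrium p* = 460, q* = 2825.
Since 871 is above p* = 460, the ceiling does not bind and the free-market outcome prevails.
Since the control does not bind, no trades are prevented and deadweight loss is zero.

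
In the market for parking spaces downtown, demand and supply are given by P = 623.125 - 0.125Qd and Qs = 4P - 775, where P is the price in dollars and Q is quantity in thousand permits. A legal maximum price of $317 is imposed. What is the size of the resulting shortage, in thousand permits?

1956

Rearranging demand gives Qd = 4985 - 8P. In a free market, 4985 - 8P = 4P - 775 gives the equilibrium P* = 480, Q* = 1145.
Because the ceiling (317) lies below the market-clearing price, it is binding.
At P = 317: Qd = 4985 - 8·317 = 2449 and Qs = 4·317 - 775 = 493.
Shortage = Qd - Qs = 2449 - 493 = 1956.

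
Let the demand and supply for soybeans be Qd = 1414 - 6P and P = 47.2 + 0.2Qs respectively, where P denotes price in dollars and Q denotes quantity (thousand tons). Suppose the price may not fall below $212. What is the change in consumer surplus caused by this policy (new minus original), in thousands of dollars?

-20336

Rearranging supply gives Qs = 5P - 236. Without the control the market clears where 1414 - 6P = 5P - 236, i.e. P* = 150 and Q* = 514.
Since 212 > 150, the floor is binding.
At P = 212: Qd = 1414 - 6·212 = 142 and Qs = 5·212 - 236 = 824.
Consumer surplus without the control is ½ · (707/3 - 150) · 514 = 66049/3.
With the floor, consumers buy 142 units at 212, so CS = ½ · (707/3 - 212) · 142 = 5041/3.
Change in consumer surplus = 5041/3 - 66049/3 = -20336.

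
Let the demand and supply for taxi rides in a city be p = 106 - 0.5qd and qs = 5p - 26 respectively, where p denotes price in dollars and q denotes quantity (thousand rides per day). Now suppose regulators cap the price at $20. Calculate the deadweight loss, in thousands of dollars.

Rearranging demand gives qd = 212 - 2p. Setting quantity demanded equal to quantity supplied, 212 - 2p = 5p - 26, gives p* = 34 and q* = 144.
Because the ceiling (20) lies below the market-clearing price, it is binding.
At p = 20: qd = 212 - 2·20 = 172 and qs = 5·20 - 26 = 74.
Quantity traded falls to 74. At q = 74 the demand price is (212 - 74)/2 = 69 and the supply price is (26 + 74)/5 = 20.
Deadweight loss = ½ · (69 - 20) · (144 - 74) = ½ · 49 · 70 = 1715.

1715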